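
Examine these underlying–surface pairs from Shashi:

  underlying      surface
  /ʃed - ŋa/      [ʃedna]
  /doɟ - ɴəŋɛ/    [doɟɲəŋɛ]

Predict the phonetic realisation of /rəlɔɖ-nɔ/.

[rəlɔɖɳɔ]

The data show progressive place assimilation: /ŋ/ → [n] after /d/; /ɴ/ → [ɲ] after /ɟ/. In each pair only place changes, matching the preceding consonant, while manner and voice stay constant.
The rule targets /n/ (voiced alveolar nasal), which sits after the trigger /ɖ/ (retroflex).
A voiced retroflex nasal is [ɳ], so the surface segment is [ɳ].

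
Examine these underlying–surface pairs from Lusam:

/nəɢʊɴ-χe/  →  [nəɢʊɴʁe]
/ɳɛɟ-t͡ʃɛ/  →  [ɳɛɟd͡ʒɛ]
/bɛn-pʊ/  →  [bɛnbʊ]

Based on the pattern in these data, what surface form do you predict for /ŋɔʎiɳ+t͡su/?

The data show progressive voicing assimilation: /χ/ → [ʁ] after /ɴ/; /t͡ʃ/ → [d͡ʒ] after /ɟ/; /p/ → [b] after /n/. In each pair only voicing changes, matching the preceding consonant, while place and manner stay constant.
The rule targets /t͡s/ (voiceless alveolar affricate), which sits after the trigger /ɳ/ (voiced).
The voiced alveolar affricate is [d͡z], so /t͡s/ → [d͡z].

[ŋɔʎiɳd͡zu]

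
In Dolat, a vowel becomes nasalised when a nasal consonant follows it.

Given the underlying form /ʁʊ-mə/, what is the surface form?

/ʊ/ sits next to the nasal /m/ and is therefore nasalised to [ʊ̃].

[ʁʊ̃mə]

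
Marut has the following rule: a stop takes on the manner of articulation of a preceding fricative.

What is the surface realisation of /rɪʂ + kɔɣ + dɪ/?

[rɪʂxɔɣzɪ]

/k/ is a voiceless velar stop. The preceding trigger /ʂ/ is a fricative, so /k/ must become a fricative as well.
Changing only its manner to fricative gives [x] — the voiceless velar fricative.
At the second juncture, /d/ likewise becomes [z] adjacent to /ɣ/.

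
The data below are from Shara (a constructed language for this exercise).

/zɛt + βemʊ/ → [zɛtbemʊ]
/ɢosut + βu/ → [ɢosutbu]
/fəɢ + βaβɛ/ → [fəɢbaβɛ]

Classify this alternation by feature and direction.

progressive manner assimilation

Comparing underlying and surface forms, /β/ → [b] is the alternation; the neighbouring /t/ is constant.
The change fricative → stop matches the manner of the preceding /t/, identifying this as manner assimilation.
Place and voice are unchanged, so the assimilation is partial, not total.
The same holds elsewhere in the data: /β/ → [b] after /ɢ/ (fricative → stop, matching a stop) — only manner changes, and always toward the preceding segment.
The trigger is the preceding segment, so the direction is progressive (perseverative).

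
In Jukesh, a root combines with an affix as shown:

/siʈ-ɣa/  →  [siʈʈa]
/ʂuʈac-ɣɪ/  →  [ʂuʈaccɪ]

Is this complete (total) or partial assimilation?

The segment that alternates is /ɣ/, which surfaces as [ʈ] when adjacent to /ʈ/.
The output [ʈ] is identical to the trigger /ʈ/ — every feature (place, manner, voicing) has been copied — so this is total assimilation.
The remaining alternation confirms this: /ɣ/ → [c] after /c/ — in each case the output is a copy of the preceding consonant.

total assimilation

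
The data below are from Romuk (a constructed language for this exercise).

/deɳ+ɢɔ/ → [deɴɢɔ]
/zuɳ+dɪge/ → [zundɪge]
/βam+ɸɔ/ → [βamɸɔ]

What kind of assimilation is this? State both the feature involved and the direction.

Comparing underlying and surface forms, /ɳ/ → [ɴ] is the alternation; the neighbouring /ɢ/ is constant.
The change retroflex → uvular matches the place of the following /ɢ/, identifying this as place assimilation.
Manner and voice are unchanged, so the assimilation is partial, not total.
The same holds elsewhere in the data: /ɳ/ → [n] before /d/ (retroflex → alveolar, matching alveolar) — only place changes, and always toward the following segment.
Nothing changes in [βamɸɔ]: there the adjacent consonants already agree in place (/m/ and /ɸ/ are both bilabial), so this form is consistent with the same rule.
The trigger is the following segment, so the direction is regressive (anticipatory).

regressive place assimilation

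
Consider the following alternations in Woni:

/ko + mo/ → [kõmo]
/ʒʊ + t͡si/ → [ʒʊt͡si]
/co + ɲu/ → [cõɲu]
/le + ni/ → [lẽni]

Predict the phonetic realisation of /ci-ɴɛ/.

The data show regressive nasality assimilation (vowel nasalisation): /o/ → [õ] before /m/; /o/ → [õ] before /ɲ/; /e/ → [ẽ] before /n/ — a vowel is nasalised by an immediately following nasal consonant.
No change occurs in [ʒʊt͡si] because the vowel at the boundary is adjacent to an oral consonant, not a nasal (/ʊ/ next to /t͡s/).
/i/ sits next to the nasal /ɴ/ and is therefore nasalised to [ĩ].

[cĩɴɛ]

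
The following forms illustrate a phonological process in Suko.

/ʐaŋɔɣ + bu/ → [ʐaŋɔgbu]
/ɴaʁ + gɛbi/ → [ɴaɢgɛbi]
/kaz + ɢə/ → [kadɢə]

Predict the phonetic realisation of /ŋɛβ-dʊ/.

The data show regressive manner assimilation: /ɣ/ → [g] before /b/; /ʁ/ → [ɢ] before /g/; /z/ → [d] before /ɢ/. In each pair only manner changes, matching the following consonant, while place and voice stay constant.
/β/ is a voiced bilabial fricative. The following trigger /d/ is a stop, so /β/ must become a stop as well.
Changing only its manner to stop gives [b] — the voiced bilabial stop.

[ŋɛbdʊ]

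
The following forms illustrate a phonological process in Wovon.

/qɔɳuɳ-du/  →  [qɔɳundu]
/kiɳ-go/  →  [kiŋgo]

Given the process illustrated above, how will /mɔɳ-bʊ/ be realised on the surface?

[mɔmbʊ]

The data show regressive place assimilation: /ɳ/ → [n] before /d/; /ɳ/ → [ŋ] before /g/. In each pair only place changes, matching the following consonant, while manner and voice stay constant.
The rule targets /ɳ/ (voiced retroflex nasal), which sits before the trigger /b/ (bilabial).
A voiced bilabial nasal is [m], so the surface segment is [m].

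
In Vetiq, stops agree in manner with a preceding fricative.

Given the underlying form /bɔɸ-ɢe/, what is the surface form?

[bɔɸʁe]

/ɢ/ is a voiced uvular stop. The preceding trigger /ɸ/ is a fricative, so /ɢ/ must become a fricative as well.
Changing only its manner to fricative gives [ʁ] — the voiced uvular fricative.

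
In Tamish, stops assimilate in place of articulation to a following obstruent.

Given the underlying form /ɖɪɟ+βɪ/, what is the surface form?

[ɖɪbβɪ]

/ɟ/ is a voiced palatal stop. The following trigger /β/ is bilabial, so /ɟ/ must become bilabial as well.
A voiced bilabial stop is [b], so the surface segment is [b].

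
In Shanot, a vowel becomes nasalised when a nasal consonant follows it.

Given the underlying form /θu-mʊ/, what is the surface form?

/u/ sits next to the nasal /m/ and is therefore nasalised to [ũ].

[θũmʊ]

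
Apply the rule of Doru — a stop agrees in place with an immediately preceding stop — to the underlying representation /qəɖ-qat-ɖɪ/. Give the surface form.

/q/ is a voiceless uvular stop. The preceding trigger /ɖ/ is retroflex, so /q/ must become retroflex as well.
A voiceless retroflex stop is [ʈ], so the surface segment is [ʈ].
The same rule applies at the second boundary: /ɖ/ → [d] next to /t/.

[qəɖʈatdɪ]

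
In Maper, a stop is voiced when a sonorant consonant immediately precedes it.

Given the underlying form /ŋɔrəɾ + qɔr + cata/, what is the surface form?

[ŋɔrəɾɢɔrɟata]

/q/ is a voiceless uvular stop. The preceding trigger /ɾ/ is voiced, so /q/ must become voiced as well.
The voiced uvular stop is [ɢ], so /q/ → [ɢ].
The same rule applies at the second boundary: /c/ → [ɟ] next to /r/.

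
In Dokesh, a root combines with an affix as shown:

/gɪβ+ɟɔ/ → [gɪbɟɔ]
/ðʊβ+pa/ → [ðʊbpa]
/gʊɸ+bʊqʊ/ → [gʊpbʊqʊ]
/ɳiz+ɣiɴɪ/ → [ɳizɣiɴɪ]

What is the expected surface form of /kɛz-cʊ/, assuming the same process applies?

The data show regressive manner assimilation: /β/ → [b] before /ɟ/; /β/ → [b] before /p/; /ɸ/ → [p] before /b/. In each pair only manner changes, matching the following consonant, while place and voice stay constant.
No alternation appears in [ɳizɣiɴɪ]: there the adjacent consonants already agree in manner (/z/ and /ɣ/ are both fricatives), so this form is consistent with the same rule.
The rule targets /z/ (voiced alveolar fricative), which sits before the trigger /c/ (stop).
The voiced alveolar stop is [d], so /z/ → [d].

[kɛdcʊ]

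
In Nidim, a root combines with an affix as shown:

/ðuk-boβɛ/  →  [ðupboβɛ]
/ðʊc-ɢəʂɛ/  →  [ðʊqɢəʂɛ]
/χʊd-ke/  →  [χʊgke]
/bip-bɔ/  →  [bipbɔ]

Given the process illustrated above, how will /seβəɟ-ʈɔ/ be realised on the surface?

[seβəɖʈɔ]

The data show regressive place assimilation: /k/ → [p] before /b/; /c/ → [q] before /ɢ/; /d/ → [g] before /k/. In each pair only place changes, matching the following consonant, while manner and voice stay constant.
Nothing changes in [bipbɔ]: there the adjacent consonants already agree in place (/p/ and /b/ are both bilabial), so this form is consistent with the same rule.
/ɟ/ is a voiced palatal stop. The following trigger /ʈ/ is retroflex, so /ɟ/ must become retroflex as well.
The voiced retroflex stop is [ɖ], so /ɟ/ → [ɖ].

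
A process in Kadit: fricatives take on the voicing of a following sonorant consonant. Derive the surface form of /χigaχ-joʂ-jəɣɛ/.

[χigaʁjoʐjəɣɛ]

/χ/ is a voiceless uvular fricative. The following trigger /j/ is voiced, so /χ/ must become voiced as well.
Changing only its voicing to voiced gives [ʁ] — the voiced uvular fricative.
At the second juncture, /ʂ/ likewise becomes [ʐ] adjacent to /j/.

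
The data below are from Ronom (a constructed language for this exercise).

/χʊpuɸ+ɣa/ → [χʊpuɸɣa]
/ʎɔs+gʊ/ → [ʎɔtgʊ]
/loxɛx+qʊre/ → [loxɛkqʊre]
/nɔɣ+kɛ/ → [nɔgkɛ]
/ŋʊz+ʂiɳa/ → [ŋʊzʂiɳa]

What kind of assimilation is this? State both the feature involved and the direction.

Comparing underlying and surface forms, /s/ → [t] is the alternation; the neighbouring /g/ is constant.
/s/ is a fricative while /g/ is a stop; the output [t] is a stop, matching the trigger — so the feature that spreads is manner.
Place and voice are unchanged, so the assimilation is partial, not total.
The other alternating forms pattern the same way: /x/ → [k] before /q/ (fricative → stop, matching a stop); /ɣ/ → [g] before /k/ (fricative → stop, matching a stop) — only manner changes, and always toward the following segment.
No alternation appears in [χʊpuɸɣa], [ŋʊzʂiɳa]: there the adjacent consonants already agree in manner (/ɸ/ and /ɣ/ are both fricatives; /z/ and /ʂ/ are both fricatives), so these forms are consistent with the same rule.
The trigger is the following segment, so the direction is regressive (anticipatory).

regressive manner assimilation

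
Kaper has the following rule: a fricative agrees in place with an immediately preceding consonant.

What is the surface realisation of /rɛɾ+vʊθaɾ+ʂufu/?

[rɛɾzʊθaɾsufu]

The rule targets /v/ (voiced labiodental fricative), which sits after the trigger /ɾ/ (alveolar).
A voiced alveolar fricative is [z], so the surface segment is [z].
The same rule applies at the second boundary: /ʂ/ → [s] next to /ɾ/.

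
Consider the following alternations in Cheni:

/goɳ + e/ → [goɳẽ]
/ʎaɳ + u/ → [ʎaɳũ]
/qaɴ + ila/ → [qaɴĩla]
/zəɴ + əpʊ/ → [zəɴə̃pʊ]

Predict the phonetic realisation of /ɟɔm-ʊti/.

The data show progressive nasality assimilation (vowel nasalisation): /e/ → [ẽ] after /ɳ/; /u/ → [ũ] after /ɳ/; /i/ → [ĩ] after /ɴ/; /ə/ → [ə̃] after /ɴ/ — a vowel is nasalised by an immediately preceding nasal consonant.
/ʊ/ sits next to the nasal /m/ and is therefore nasalised to [ʊ̃].

[ɟɔmʊ̃ti]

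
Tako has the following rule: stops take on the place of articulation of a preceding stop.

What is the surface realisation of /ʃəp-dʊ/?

[ʃəpbʊ]

The rule targets /d/ (voiced alveolar stop), which sits after the trigger /p/ (bilabial).
The voiced bilabial stop is [b], so /d/ → [b].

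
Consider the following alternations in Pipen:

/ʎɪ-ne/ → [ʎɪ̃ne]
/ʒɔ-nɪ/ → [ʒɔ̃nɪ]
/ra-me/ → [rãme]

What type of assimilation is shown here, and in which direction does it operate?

regressive nasality assimilation (vowel nasalisation)

The vowel /ɪ/ surfaces as nasalised [ɪ̃] next to the following nasal /n/ — it has acquired the [+nasal] feature of its neighbour.
Likewise in the remaining data: /ɔ/ → [ɔ̃] before /n/; /a/ → [ã] before /m/ — each time a vowel is nasalised next to a following nasal.
Because the conditioning nasal is to the right of the vowel that changes, the process is regressive (anticipatory).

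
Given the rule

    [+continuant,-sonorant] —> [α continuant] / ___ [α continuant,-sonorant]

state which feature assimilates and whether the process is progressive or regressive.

regressive manner assimilation

The shared variable α links the value of [continuant] on the target to that of the neighbouring obstruent. [continuant] distinguishes stops from fricatives — a manner-of-articulation feature — so this is manner assimilation.
Since the environment is written after the underscore, the trigger follows the target; the direction is regressive.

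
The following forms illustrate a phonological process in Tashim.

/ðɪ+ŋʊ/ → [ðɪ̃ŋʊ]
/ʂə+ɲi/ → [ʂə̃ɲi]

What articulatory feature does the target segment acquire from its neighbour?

nasality

The vowel /ɪ/ surfaces as nasalised [ɪ̃] next to the following nasal /ŋ/ — it has acquired the [+nasal] feature of its neighbour.
Likewise in the remaining data: /ə/ → [ə̃] before /ɲ/ — each time a vowel is nasalised next to a following nasal.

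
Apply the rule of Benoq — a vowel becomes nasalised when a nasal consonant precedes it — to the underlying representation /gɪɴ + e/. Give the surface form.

/e/ sits next to the nasal /ɴ/ and is therefore nasalised to [ẽ].

[gɪɴẽ]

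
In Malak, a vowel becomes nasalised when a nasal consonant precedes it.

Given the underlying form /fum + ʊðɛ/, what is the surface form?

[fumʊ̃ðɛ]

The vowel /ʊ/ is adjacent to the preceding nasal /m/, so it acquires [+nasal] and surfaces as [ʊ̃].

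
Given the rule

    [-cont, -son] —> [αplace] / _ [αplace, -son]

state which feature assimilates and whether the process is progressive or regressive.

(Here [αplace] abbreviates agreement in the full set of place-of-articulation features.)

The shared variable α links the value of the place features (abbreviated [place]) on the target to the same value on the neighbouring segment, so place is the feature that assimilates.
The conditioning segment sits to the right of the focus bar, meaning the trigger follows the segment that changes — regressive assimilation.

regressive place assimilation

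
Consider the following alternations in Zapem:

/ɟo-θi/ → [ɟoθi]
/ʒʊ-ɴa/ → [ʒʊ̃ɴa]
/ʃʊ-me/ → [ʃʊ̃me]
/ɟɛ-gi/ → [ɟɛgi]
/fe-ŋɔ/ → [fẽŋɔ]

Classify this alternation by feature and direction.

regressive nasality assimilation (vowel nasalisation)

The vowel /ʊ/ surfaces as nasalised [ʊ̃] next to the following nasal /ɴ/ — it has acquired the [+nasal] feature of its neighbour.
The other forms show the same pattern: /ʊ/ → [ʊ̃] before /m/; /e/ → [ẽ] before /ŋ/ — each time a vowel is nasalised next to a following nasal.
No change occurs in [ɟoθi], [ɟɛgi] because the vowel at the boundary is adjacent to an oral consonant, not a nasal (/o/ next to /θ/; /ɛ/ next to /g/).
Because the conditioning nasal is to the right of the vowel that changes, the process is regressive (anticipatory).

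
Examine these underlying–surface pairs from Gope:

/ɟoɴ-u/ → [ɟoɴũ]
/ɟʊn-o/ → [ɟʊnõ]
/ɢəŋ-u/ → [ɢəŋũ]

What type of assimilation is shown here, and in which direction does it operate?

The vowel /u/ surfaces as nasalised [ũ] next to the preceding nasal /ɴ/ — it has acquired the [+nasal] feature of its neighbour.
Likewise in the remaining data: /o/ → [õ] after /n/; /u/ → [ũ] after /ŋ/ — each time a vowel is nasalised next to a preceding nasal.
Because the conditioning nasal is to the left of the vowel that changes, the process is progressive (perseverative).

progressive nasality assimilation (vowel nasalisation)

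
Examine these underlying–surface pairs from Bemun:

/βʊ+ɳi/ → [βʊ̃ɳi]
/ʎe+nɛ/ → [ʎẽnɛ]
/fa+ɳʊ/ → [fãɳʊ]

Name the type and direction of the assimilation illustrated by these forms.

The vowel /ʊ/ surfaces as nasalised [ʊ̃] next to the following nasal /ɳ/ — it has acquired the [+nasal] feature of its neighbour.
Likewise in the remaining data: /e/ → [ẽ] before /n/; /a/ → [ã] before /ɳ/ — each time a vowel is nasalised next to a following nasal.
Because the conditioning nasal is to the right of the vowel that changes, the process is regressive (anticipatory).

regressive nasality assimilation (vowel nasalisation)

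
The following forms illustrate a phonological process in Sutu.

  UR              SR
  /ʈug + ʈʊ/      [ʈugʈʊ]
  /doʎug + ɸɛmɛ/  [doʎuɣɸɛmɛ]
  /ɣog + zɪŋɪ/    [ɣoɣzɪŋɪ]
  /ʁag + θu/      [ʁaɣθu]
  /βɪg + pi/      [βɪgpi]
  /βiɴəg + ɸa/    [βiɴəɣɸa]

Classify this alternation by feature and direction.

The segment that alternates is /g/, which surfaces as [ɣ] when adjacent to /ɸ/.
The change stop → fricative matches the manner of the following /ɸ/, identifying this as manner assimilation.
Place and voice are unchanged, so the assimilation is partial, not total.
The same holds elsewhere in the data: /g/ → [ɣ] before /z/ (stop → fricative, matching a fricative); /g/ → [ɣ] before /θ/ (stop → fricative, matching a fricative) — only manner changes, and always toward the following segment.
Nothing changes in [ʈugʈʊ], [βɪgpi]: there the adjacent consonants already agree in manner (/g/ and /ʈ/ are both stops; /g/ and /p/ are both stops), so these forms are consistent with the same rule.
The trigger is the following segment, so the direction is regressive (anticipatory).

regressive manner assimilation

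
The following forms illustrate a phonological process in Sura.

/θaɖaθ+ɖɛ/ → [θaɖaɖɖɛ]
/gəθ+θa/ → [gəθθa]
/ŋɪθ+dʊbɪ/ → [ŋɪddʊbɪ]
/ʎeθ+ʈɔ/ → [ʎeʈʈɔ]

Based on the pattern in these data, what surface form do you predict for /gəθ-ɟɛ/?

[gəɟɟɛ]

The data show regressive total assimilation (/θ/ → [ɖ] before /ɖ/; /θ/ → [d] before /d/; /θ/ → [ʈ] before /ʈ/): in every case the target segment becomes identical to its following neighbour, copying more than a single feature.
In [gəθθa] the two consonants at the boundary are already identical (/θ/ + /θ/), so the rule applies vacuously and nothing changes.
/θ/ is the segment targeted by the rule; it sits immediately before /ɟ/, so it assimilates completely and surfaces as [ɟ].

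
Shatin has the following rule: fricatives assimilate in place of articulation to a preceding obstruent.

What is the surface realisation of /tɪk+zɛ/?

[tɪkɣɛ]

The rule targets /z/ (voiced alveolar fricative), which sits after the trigger /k/ (velar).
Changing only its place to velar gives [ɣ] — the voiced velar fricative.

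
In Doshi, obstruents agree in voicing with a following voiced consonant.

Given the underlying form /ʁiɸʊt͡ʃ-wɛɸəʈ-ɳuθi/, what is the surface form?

[ʁiɸʊd͡ʒwɛɸəɖɳuθi]

/t͡ʃ/ is a voiceless postalveolar affricate. The following trigger /w/ is voiced, so /t͡ʃ/ must become voiced as well.
Changing only its voicing to voiced gives [d͡ʒ] — the voiced postalveolar affricate.
The same rule applies at the second boundary: /ʈ/ → [ɖ] next to /ɳ/.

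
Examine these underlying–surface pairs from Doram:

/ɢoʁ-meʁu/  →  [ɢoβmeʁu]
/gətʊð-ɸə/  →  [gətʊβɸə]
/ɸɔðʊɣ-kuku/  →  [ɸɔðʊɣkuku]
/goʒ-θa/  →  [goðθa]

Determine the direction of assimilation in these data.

regressive

Underlying /ʁ/ is realised as [β] next to /m/; /m/ itself does not change.
/ʁ/ is uvular while /m/ is bilabial; the output [β] is bilabial, matching the trigger — so the feature that spreads is place.
The other alternating forms pattern the same way: /ð/ → [β] before /ɸ/ (dental → bilabial, matching bilabial); /ʒ/ → [ð] before /θ/ (postalveolar → dental, matching dental) — only place changes, and always toward the following segment.
No alternation appears in [ɸɔðʊɣkuku]: there the adjacent consonants already agree in place (/ɣ/ and /k/ are both velar), so this form is consistent with the same rule.
Since the segment that changes precedes the conditioning segment, the assimilation is regressive.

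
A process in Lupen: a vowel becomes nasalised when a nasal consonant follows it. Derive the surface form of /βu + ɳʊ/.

[βũɳʊ]

/u/ sits next to the nasal /ɳ/ and is therefore nasalised to [ũ].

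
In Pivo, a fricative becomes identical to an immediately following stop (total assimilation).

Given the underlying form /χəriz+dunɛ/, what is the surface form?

[χəriddunɛ]

/z/ is the segment targeted by the rule; it sits immediately before /d/, so it assimilates completely and surfaces as [d].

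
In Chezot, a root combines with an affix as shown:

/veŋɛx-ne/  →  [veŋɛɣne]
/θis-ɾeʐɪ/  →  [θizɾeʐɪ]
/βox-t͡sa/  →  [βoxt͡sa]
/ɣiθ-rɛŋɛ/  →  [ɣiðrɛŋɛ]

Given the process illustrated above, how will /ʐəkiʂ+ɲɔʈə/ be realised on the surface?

[ʐəkiʐɲɔʈə]

The data show regressive voicing assimilation: /x/ → [ɣ] before /n/; /s/ → [z] before /ɾ/; /θ/ → [ð] before /r/. In each pair only voicing changes, matching the following consonant, while place and manner stay constant.
Nothing changes in [βoxt͡sa]: there the adjacent consonants already agree in voicing (/x/ and /t͡s/ are both voiceless), so this form is consistent with the same rule.
/ʂ/ is a voiceless retroflex fricative. The following trigger /ɲ/ is voiced, so /ʂ/ must become voiced as well.
A voiced retroflex fricative is [ʐ], so the surface segment is [ʐ].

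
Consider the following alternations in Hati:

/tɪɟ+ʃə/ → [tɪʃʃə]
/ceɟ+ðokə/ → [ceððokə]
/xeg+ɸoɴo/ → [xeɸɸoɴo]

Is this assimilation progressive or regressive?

The segment that alternates is /ɟ/, which surfaces as [ʃ] when adjacent to /ʃ/.
The output [ʃ] is identical to the trigger /ʃ/ — every feature (place, manner, voicing) has been copied — so this is total assimilation.
The remaining alternations confirm this: /ɟ/ → [ð] before /ð/; /g/ → [ɸ] before /ɸ/ — in each case the output is a copy of the following consonant.
Since the segment that changes precedes the conditioning segment, the assimilation is regressive.

regressive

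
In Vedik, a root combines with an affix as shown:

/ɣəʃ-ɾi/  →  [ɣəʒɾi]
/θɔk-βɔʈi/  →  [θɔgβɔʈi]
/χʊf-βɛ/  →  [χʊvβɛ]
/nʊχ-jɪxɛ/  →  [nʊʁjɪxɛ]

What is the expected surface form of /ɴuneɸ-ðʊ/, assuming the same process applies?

[ɴuneβðʊ]

The data show regressive voicing assimilation: /ʃ/ → [ʒ] before /ɾ/; /k/ → [g] before /β/; /f/ → [v] before /β/; /χ/ → [ʁ] before /j/. In each pair only voicing changes, matching the following consonant, while place and manner stay constant.
The rule targets /ɸ/ (voiceless bilabial fricative), which sits before the trigger /ð/ (voiced).
A voiced bilabial fricative is [β], so the surface segment is [β].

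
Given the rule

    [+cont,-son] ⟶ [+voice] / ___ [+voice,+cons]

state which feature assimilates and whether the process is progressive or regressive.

regressive voicing assimilation

The structural change is [+voice], and the conditioning segment [+voice,+cons] (a voiced consonant) is itself voiced, so the target comes to share the voicing of its neighbour — voicing assimilation.
The conditioning segment sits to the right of the focus bar, meaning the trigger follows the segment that changes — regressive assimilation.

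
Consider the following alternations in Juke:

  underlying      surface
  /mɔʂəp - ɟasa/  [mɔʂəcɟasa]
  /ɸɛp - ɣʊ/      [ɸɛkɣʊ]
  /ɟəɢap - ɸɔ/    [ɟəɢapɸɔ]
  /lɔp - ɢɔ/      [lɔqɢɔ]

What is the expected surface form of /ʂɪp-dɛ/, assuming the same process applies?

[ʂɪtdɛ]

The data show regressive place assimilation: /p/ → [c] before /ɟ/; /p/ → [k] before /ɣ/; /p/ → [q] before /ɢ/. In each pair only place changes, matching the following consonant, while manner and voice stay constant.
Nothing changes in [ɟəɢapɸɔ]: there the adjacent consonants already agree in place (/p/ and /ɸ/ are both bilabial), so this form is consistent with the same rule.
/p/ is a voiceless bilabial stop. The following trigger /d/ is alveolar, so /p/ must become alveolar as well.
Changing only its place to alveolar gives [t] — the voiceless alveolar stop.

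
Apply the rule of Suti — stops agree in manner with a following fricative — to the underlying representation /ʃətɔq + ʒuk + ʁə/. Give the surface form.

The rule targets /q/ (voiceless uvular stop), which sits before the trigger /ʒ/ (fricative).
Changing only its manner to fricative gives [χ] — the voiceless uvular fricative.
The same rule applies at the second boundary: /k/ → [x] next to /ʁ/.

[ʃətɔχʒuxʁə]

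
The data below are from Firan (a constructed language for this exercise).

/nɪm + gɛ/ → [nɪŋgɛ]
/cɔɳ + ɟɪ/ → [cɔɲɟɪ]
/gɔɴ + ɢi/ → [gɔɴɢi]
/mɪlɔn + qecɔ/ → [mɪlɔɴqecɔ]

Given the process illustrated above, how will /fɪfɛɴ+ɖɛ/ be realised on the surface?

The data show regressive place assimilation: /m/ → [ŋ] before /g/; /ɳ/ → [ɲ] before /ɟ/; /n/ → [ɴ] before /q/. In each pair only place changes, matching the following consonant, while manner and voice stay constant.
No alternation appears in [gɔɴɢi]: there the adjacent consonants already agree in place (/ɴ/ and /ɢ/ are both uvular), so this form is consistent with the same rule.
/ɴ/ is a voiced uvular nasal. The following trigger /ɖ/ is retroflex, so /ɴ/ must become retroflex as well.
A voiced retroflex nasal is [ɳ], so the surface segment is [ɳ].

[fɪfɛɳɖɛ]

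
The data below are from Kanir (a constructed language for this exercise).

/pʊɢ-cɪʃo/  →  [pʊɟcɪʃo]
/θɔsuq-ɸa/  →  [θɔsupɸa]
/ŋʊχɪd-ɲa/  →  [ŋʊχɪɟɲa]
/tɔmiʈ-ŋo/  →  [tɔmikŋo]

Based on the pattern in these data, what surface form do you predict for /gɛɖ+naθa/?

[gɛdnaθa]

The data show regressive place assimilation: /ɢ/ → [ɟ] before /c/; /q/ → [p] before /ɸ/; /d/ → [ɟ] before /ɲ/; /ʈ/ → [k] before /ŋ/. In each pair only place changes, matching the following consonant, while manner and voice stay constant.
/ɖ/ is a voiced retroflex stop. The following trigger /n/ is alveolar, so /ɖ/ must become alveolar as well.
Changing only its place to alveolar gives [d] — the voiced alveolar stop.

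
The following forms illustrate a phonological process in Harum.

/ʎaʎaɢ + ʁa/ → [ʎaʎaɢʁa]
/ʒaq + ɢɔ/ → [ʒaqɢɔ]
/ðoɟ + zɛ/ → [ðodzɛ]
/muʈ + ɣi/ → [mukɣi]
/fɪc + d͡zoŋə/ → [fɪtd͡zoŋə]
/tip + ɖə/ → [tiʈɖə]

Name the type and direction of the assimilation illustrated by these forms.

regressive place assimilation

Underlying /ɟ/ is realised as [d] next to /z/; /z/ itself does not change.
The change palatal → alveolar matches the place of the following /z/, identifying this as place assimilation.
Manner and voice are unchanged, so the assimilation is partial, not total.
The other alternating forms pattern the same way: /ʈ/ → [k] before /ɣ/ (retroflex → velar, matching velar); /c/ → [t] before /d͡z/ (palatal → alveolar, matching alveolar); /p/ → [ʈ] before /ɖ/ (bilabial → retroflex, matching retroflex) — only place changes, and always toward the following segment.
Nothing changes in [ʎaʎaɢʁa], [ʒaqɢɔ]: there the adjacent consonants already agree in place (/ɢ/ and /ʁ/ are both uvular; /q/ and /ɢ/ are both uvular), so these forms are consistent with the same rule.
The trigger is the following segment, so the direction is regressive (anticipatory).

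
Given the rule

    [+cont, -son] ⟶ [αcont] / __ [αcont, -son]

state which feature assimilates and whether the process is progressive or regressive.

regressive manner assimilation

The shared variable α links the value of [cont] on the target to that of the neighbouring obstruent. [cont] distinguishes stops from fricatives — a manner-of-articulation feature — so this is manner assimilation.
Since the environment is written after the underscore, the trigger follows the target; the direction is regressive.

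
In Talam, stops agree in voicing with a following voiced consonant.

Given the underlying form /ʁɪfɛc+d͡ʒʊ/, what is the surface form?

[ʁɪfɛɟd͡ʒʊ]

/c/ is a voiceless palatal stop. The following trigger /d͡ʒ/ is voiced, so /c/ must become voiced as well.
The voiced palatal stop is [ɟ], so /c/ → [ɟ].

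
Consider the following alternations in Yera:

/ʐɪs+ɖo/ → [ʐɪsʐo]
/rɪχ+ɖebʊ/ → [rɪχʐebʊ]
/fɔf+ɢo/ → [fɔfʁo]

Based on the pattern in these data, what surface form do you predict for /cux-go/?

The data show progressive manner assimilation: /ɖ/ → [ʐ] after /s/; /ɖ/ → [ʐ] after /χ/; /ɢ/ → [ʁ] after /f/. In each pair only manner changes, matching the preceding consonant, while place and voice stay constant.
The rule targets /g/ (voiced velar stop), which sits after the trigger /x/ (fricative).
The voiced velar fricative is [ɣ], so /g/ → [ɣ].

[cuxɣo]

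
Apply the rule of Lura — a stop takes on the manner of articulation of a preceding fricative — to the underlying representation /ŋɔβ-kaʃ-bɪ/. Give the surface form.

[ŋɔβxaʃβɪ]

/k/ is a voiceless velar stop. The preceding trigger /β/ is a fricative, so /k/ must become a fricative as well.
The voiceless velar fricative is [x], so /k/ → [x].
At the second juncture, /b/ likewise becomes [β] adjacent to /ʃ/.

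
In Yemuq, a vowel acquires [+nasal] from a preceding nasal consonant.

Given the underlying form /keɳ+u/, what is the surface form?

The vowel /u/ is adjacent to the preceding nasal /ɳ/, so it acquires [+nasal] and surfaces as [ũ].

[keɳũ]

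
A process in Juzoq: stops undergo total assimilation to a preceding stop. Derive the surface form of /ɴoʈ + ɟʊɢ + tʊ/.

/ɟ/ is the segment targeted by the rule; it sits immediately after /ʈ/, so it assimilates completely and surfaces as [ʈ].
At the second juncture, /t/ likewise becomes [ɢ] adjacent to /ɢ/.

[ɴoʈʈʊɢɢʊ]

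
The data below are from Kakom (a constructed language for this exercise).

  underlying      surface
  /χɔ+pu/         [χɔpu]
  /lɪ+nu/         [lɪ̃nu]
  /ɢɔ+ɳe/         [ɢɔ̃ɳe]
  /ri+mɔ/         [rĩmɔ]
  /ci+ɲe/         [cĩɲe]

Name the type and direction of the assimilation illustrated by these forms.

The vowel /ɪ/ surfaces as nasalised [ɪ̃] next to the following nasal /n/ — it has acquired the [+nasal] feature of its neighbour.
The other forms show the same pattern: /ɔ/ → [ɔ̃] before /ɳ/; /i/ → [ĩ] before /m/; /i/ → [ĩ] before /ɲ/ — each time a vowel is nasalised next to a following nasal.
No change occurs in [χɔpu] because the vowel at the boundary is adjacent to an oral consonant, not a nasal (/ɔ/ next to /p/).
Because the conditioning nasal is to the right of the vowel that changes, the process is regressive (anticipatory).

regressive nasality assimilation (vowel nasalisation)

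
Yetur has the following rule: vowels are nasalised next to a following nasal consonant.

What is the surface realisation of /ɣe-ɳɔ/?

[ɣẽɳɔ]

The vowel /e/ is adjacent to the following nasal /ɳ/, so it acquires [+nasal] and surfaces as [ẽ].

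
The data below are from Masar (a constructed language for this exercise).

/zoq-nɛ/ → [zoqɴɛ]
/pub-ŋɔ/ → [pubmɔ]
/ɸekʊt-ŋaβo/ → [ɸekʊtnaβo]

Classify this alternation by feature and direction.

progressive place assimilation

Comparing underlying and surface forms, /n/ → [ɴ] is the alternation; the neighbouring /q/ is constant.
The change alveolar → uvular matches the place of the preceding /q/, identifying this as place assimilation.
Manner and voice are unchanged, so the assimilation is partial, not total.
The other alternating forms pattern the same way: /ŋ/ → [m] after /b/ (velar → bilabial, matching bilabial); /ŋ/ → [n] after /t/ (velar → alveolar, matching alveolar) — only place changes, and always toward the preceding segment.
Since the segment that changes follows the conditioning segment, the assimilation is progressive.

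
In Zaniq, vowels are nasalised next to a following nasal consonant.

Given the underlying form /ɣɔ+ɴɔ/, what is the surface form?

[ɣɔ̃ɴɔ]

/ɔ/ sits next to the nasal /ɴ/ and is therefore nasalised to [ɔ̃].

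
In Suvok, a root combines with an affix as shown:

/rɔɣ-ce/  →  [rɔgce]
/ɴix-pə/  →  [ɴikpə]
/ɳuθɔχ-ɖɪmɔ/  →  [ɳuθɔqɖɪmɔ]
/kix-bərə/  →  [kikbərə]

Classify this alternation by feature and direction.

Underlying /ɣ/ is realised as [g] next to /c/; /c/ itself does not change.
The change fricative → stop matches the manner of the following /c/, identifying this as manner assimilation.
Place and voice are unchanged, so the assimilation is partial, not total.
The same holds elsewhere in the data: /x/ → [k] before /p/ (fricative → stop, matching a stop); /χ/ → [q] before /ɖ/ (fricative → stop, matching a stop); /x/ → [k] before /b/ (fricative → stop, matching a stop) — only manner changes, and always toward the following segment.
The trigger is the following segment, so the direction is regressive (anticipatory).

regressive manner assimilation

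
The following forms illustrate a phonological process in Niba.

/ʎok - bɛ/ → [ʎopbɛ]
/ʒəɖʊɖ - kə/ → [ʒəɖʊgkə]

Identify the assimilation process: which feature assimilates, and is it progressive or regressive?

Comparing underlying and surface forms, /k/ → [p] is the alternation; the neighbouring /b/ is constant.
/k/ is velar while /b/ is bilabial; the output [p] is bilabial, matching the trigger — so the feature that spreads is place.
Manner and voice are unchanged, so the assimilation is partial, not total.
Checking the remaining alternation: /ɖ/ → [g] before /k/ (retroflex → velar, matching velar) — only place changes, and always toward the following segment.
The trigger is the following segment, so the direction is regressive (anticipatory).

regressive place assimilation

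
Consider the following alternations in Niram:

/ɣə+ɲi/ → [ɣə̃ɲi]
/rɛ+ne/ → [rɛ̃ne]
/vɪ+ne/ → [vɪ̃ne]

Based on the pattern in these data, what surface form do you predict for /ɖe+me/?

The data show regressive nasality assimilation (vowel nasalisation): /ə/ → [ə̃] before /ɲ/; /ɛ/ → [ɛ̃] before /n/; /ɪ/ → [ɪ̃] before /n/ — a vowel is nasalised by an immediately following nasal consonant.
The vowel /e/ is adjacent to the following nasal /m/, so it acquires [+nasal] and surfaces as [ẽ].

[ɖẽme]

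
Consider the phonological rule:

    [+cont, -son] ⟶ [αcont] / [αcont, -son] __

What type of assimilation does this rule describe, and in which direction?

The shared variable α links the value of [cont] on the target to that of the neighbouring obstruent. [cont] distinguishes stops from fricatives — a manner-of-articulation feature — so this is manner assimilation.
The conditioning segment sits to the left of the focus bar, meaning the trigger precedes the segment that changes — progressive assimilation.

progressive manner assimilation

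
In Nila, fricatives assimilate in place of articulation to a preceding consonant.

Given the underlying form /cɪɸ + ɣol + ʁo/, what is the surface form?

/ɣ/ is a voiced velar fricative. The preceding trigger /ɸ/ is bilabial, so /ɣ/ must become bilabial as well.
The voiced bilabial fricative is [β], so /ɣ/ → [β].
At the second juncture, /ʁ/ likewise becomes [z] adjacent to /l/.

[cɪɸβolzo]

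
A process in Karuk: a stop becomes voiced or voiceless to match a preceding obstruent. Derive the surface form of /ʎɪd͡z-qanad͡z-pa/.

[ʎɪd͡zɢanad͡zba]

The rule targets /q/ (voiceless uvular stop), which sits after the trigger /d͡z/ (voiced).
Changing only its voicing to voiced gives [ɢ] — the voiced uvular stop.
The same rule applies at the second boundary: /p/ → [b] next to /d͡z/.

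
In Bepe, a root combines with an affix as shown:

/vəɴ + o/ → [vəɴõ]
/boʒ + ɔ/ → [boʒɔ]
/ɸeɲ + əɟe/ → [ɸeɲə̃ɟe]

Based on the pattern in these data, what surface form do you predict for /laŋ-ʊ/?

The data show progressive nasality assimilation (vowel nasalisation): /o/ → [õ] after /ɴ/; /ə/ → [ə̃] after /ɲ/ — a vowel is nasalised by an immediately preceding nasal consonant.
No change occurs in [boʒɔ] because the vowel at the boundary is adjacent to an oral consonant, not a nasal (/ɔ/ next to /ʒ/).
The vowel /ʊ/ is adjacent to the preceding nasal /ŋ/, so it acquires [+nasal] and surfaces as [ʊ̃].

[laŋʊ̃]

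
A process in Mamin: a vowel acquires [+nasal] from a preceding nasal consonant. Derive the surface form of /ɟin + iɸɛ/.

/i/ sits next to the nasal /n/ and is therefore nasalised to [ĩ].

[ɟinĩɸɛ]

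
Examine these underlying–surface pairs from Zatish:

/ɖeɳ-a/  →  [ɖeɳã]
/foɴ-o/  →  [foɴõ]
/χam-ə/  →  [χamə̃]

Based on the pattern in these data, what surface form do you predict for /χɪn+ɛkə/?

[χɪnɛ̃kə]

The data show progressive nasality assimilation (vowel nasalisation): /a/ → [ã] after /ɳ/; /o/ → [õ] after /ɴ/; /ə/ → [ə̃] after /m/ — a vowel is nasalised by an immediately preceding nasal consonant.
/ɛ/ sits next to the nasal /n/ and is therefore nasalised to [ɛ̃].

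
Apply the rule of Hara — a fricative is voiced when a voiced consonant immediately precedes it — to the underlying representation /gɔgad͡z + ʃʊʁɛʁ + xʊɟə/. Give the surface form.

/ʃ/ is a voiceless postalveolar fricative. The preceding trigger /d͡z/ is voiced, so /ʃ/ must become voiced as well.
A voiced postalveolar fricative is [ʒ], so the surface segment is [ʒ].
At the second juncture, /x/ likewise becomes [ɣ] adjacent to /ʁ/.

[gɔgad͡zʒʊʁɛʁɣʊɟə]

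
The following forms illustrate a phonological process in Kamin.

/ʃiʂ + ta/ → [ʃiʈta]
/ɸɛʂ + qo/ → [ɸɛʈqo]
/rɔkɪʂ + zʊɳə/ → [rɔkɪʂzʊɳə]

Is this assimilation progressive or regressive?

Underlying /ʂ/ is realised as [ʈ] next to /t/; /t/ itself does not change.
The change fricative → stop matches the manner of the following /t/, identifying this as manner assimilation.
The same holds elsewhere in the data: /ʂ/ → [ʈ] before /q/ (fricative → stop, matching a stop) — only manner changes, and always toward the following segment.
No alternation appears in [rɔkɪʂzʊɳə]: there the adjacent consonants already agree in manner (/ʂ/ and /z/ are both fricatives), so this form is consistent with the same rule.
Since the segment that changes precedes the conditioning segment, the assimilation is regressive.

regressive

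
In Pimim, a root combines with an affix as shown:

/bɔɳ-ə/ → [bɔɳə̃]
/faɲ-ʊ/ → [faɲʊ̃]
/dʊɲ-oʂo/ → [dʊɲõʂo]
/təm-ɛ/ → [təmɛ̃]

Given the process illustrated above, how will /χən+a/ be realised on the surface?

The data show progressive nasality assimilation (vowel nasalisation): /ə/ → [ə̃] after /ɳ/; /ʊ/ → [ʊ̃] after /ɲ/; /o/ → [õ] after /ɲ/; /ɛ/ → [ɛ̃] after /m/ — a vowel is nasalised by an immediately preceding nasal consonant.
/a/ sits next to the nasal /n/ and is therefore nasalised to [ã].

[χənã]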